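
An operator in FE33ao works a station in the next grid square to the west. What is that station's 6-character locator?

FE23xo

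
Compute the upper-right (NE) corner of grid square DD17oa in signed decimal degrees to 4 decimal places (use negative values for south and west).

-52.9583, -116.7500

Field D=3, D=3: +3·20° lon, +3·10° lat → SW at lon -120°, lat -60°.
Square 1, 7: +1·2° lon, +7·1° lat → SW at lon -118°, lat -53°.
Subsquare o=14, a=0: +14·0.0833333° lon, +0·0.0416667° lat → SW at lon -116.833°, lat -53°.
Cell spans 0.0833333° lon × 0.0416667° lat. NE corner is SW corner plus one full cell.
latitude -52.9583, longitude -116.7500.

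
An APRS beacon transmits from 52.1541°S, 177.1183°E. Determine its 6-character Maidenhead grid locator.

Offset from 180°W / 90°S: lon 357.1183°, lat 37.8459°.
Field: 357.1183/20 → 17 → R, 37.8459/10 → 3 → D; chars RD.
Square: 17.1183/2 → 8, 7.8459/1 → 7; chars 87.
Subsquare: 1.1183/0.0833333 → 13 → n, 0.8459/0.0416667 → 20 → u; chars nu.

RD87nu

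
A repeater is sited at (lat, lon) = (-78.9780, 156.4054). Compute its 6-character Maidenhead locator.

QB81ea

Add 180° to longitude and 90° to latitude: 336.4054, 11.0220.
Field (20°×10°, letters A–R): 336.4054/20 → 16 → Q, 11.0220/10 → 1 → B; chars QB.
Square (2°×1°, digits 0–9): 16.4054/2 → 8, 1.0220/1 → 1; chars 81.
Subsquare (5′×2.5′, letters a–x): 0.4054/0.0833333 → 4 → e, 0.0220/0.0416667 → 0 → a; chars ea.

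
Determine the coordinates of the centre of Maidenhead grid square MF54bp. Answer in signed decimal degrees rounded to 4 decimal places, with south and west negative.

-35.3542, 70.1250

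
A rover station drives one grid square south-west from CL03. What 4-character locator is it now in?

Longitude square 0; −1 → -1, wraps to 9, carry into field.
Longitude field C = 2; −1 → 1 = B.
Latitude square 3; −1 → 2.

BL92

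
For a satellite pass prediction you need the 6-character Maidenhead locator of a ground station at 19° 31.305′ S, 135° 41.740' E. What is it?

PH70ul

Offset from 180°W / 90°S: lon 315.6957°, lat 70.4783°.
Field: lon ⌊315.6957/20⌋ = 15 → P; lat ⌊70.4783/10⌋ = 7 → H.
Square: lon ⌊15.6957/2⌋ = 7; lat ⌊0.4783/1⌋ = 0.
Subsquare: lon ⌊1.6957/0.0833333⌋ = 20 → u; lat ⌊0.4783/0.0416667⌋ = 11 → l.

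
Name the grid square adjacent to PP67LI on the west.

Longitude subsquare l = 11; −1 → 10 = k.
The latitude characters are unchanged.

PP67ki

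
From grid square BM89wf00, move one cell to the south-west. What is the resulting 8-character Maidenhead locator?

BM89ve99

Longitude extended square 0; −1 → -1, wraps to 9, carry into subsquare.
Longitude subsquare w = 22; −1 → 21 = v.
Latitude extended square 0; −1 → -1, wraps to 9, carry into subsquare.
Latitude subsquare f = 5; −1 → 4 = e.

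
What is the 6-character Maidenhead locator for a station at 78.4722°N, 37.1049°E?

KQ88nl

Add 180° to longitude and 90° to latitude: 217.1049, 168.4722.
Field: lon ⌊217.1049/20⌋ = 10 → K; lat ⌊168.4722/10⌋ = 16 → Q.
Square: lon ⌊17.1049/2⌋ = 8; lat ⌊8.4722/1⌋ = 8.
Subsquare: lon ⌊1.1049/0.0833333⌋ = 13 → n; lat ⌊0.4722/0.0416667⌋ = 11 → l.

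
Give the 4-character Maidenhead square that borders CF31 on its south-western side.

Longitude square 3; −1 → 2.
Latitude square 1; −1 → 0.

CF20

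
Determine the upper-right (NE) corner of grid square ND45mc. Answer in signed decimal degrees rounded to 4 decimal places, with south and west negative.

-54.8750, 89.0833

Field N=13, D=3: +13·20° lon, +3·10° lat → SW at lon 80°, lat -60°.
Square 4, 5: +4·2° lon, +5·1° lat → SW at lon 88°, lat -55°.
Subsquare m=12, c=2: +12·0.0833333° lon, +2·0.0416667° lat → SW at lon 89°, lat -54.9167°.
Cell spans 0.0833333° lon × 0.0416667° lat. NE corner is SW corner plus one full cell.
latitude -54.8750, longitude 89.0833.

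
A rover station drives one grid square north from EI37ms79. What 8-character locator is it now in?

EI37mt70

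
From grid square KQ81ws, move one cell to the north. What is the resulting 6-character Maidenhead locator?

KQ81wt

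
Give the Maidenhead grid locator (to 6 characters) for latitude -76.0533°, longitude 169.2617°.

RB43pw

Shift to the Maidenhead origin (180°W, 90°S): lon 349.2617, lat 13.9467.
Field: 349.2617/20 → 17 → R, 13.9467/10 → 1 → B; chars RB.
Square: 9.2617/2 → 4, 3.9467/1 → 3; chars 43.
Subsquare: 1.2617/0.0833333 → 15 → p, 0.9467/0.0416667 → 22 → w; chars pw.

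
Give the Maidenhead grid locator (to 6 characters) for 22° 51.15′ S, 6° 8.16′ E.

JG37bd

Add 180° to longitude and 90° to latitude: 186.1360, 67.1475.
Field: lon ⌊186.1360/20⌋ = 9 → J; lat ⌊67.1475/10⌋ = 6 → G.
Square: lon ⌊6.1360/2⌋ = 3; lat ⌊7.1475/1⌋ = 7.
Subsquare: lon ⌊0.1360/0.0833333⌋ = 1 → b; lat ⌊0.1475/0.0416667⌋ = 3 → d.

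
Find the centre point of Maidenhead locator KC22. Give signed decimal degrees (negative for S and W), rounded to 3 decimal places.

-67.500, 25.000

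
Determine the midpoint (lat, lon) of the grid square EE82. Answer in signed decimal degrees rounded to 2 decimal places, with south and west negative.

-47.50, -83.00

Field E=4, E=4: +4·20° lon, +4·10° lat → SW at lon -100°, lat -50°.
Square 8, 2: +8·2° lon, +2·1° lat → SW at lon -84°, lat -48°.
Cell spans 2° lon × 1° lat. Centre is SW corner plus half of each.
latitude -47.50, longitude -83.00.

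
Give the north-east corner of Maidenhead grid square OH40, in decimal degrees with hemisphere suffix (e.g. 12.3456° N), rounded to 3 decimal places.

19.000° S, 110.000° E

Field O=14, H=7: +14·20° lon, +7·10° lat → SW at lon 100°, lat -20°.
Square 4, 0: +4·2° lon, +0·1° lat → SW at lon 108°, lat -20°.
Cell spans 2° lon × 1° lat. NE corner is SW corner plus one full cell.
latitude 19.000° S, longitude 110.000° E.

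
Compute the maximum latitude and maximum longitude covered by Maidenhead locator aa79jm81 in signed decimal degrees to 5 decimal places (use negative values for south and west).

Field A=0, A=0: +0·20° lon, +0·10° lat → SW at lon -180°, lat -90°.
Square 7, 9: +7·2° lon, +9·1° lat → SW at lon -166°, lat -81°.
Subsquare j=9, m=12: +9·0.0833333° lon, +12·0.0416667° lat → SW at lon -165.25°, lat -80.5°.
Extended square 8, 1: +8·0.00833333° lon, +1·0.00416667° lat → SW at lon -165.183°, lat -80.4958°.
Cell spans 0.00833333° lon × 0.00416667° lat. NE corner is SW corner plus one full cell.
latitude -80.49167, longitude -165.17500.

-80.49167, -165.17500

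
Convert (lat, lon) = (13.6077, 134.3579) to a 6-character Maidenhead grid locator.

PK73eo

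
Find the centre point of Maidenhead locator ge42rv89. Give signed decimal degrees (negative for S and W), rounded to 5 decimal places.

Field G=6, E=4: +6·20° lon, +4·10° lat → SW at lon -60°, lat -50°.
Square 4, 2: +4·2° lon, +2·1° lat → SW at lon -52°, lat -48°.
Subsquare r=17, v=21: +17·0.0833333° lon, +21·0.0416667° lat → SW at lon -50.5833°, lat -47.125°.
Extended square 8, 9: +8·0.00833333° lon, +9·0.00416667° lat → SW at lon -50.5167°, lat -47.0875°.
Cell spans 0.00833333° lon × 0.00416667° lat. Centre is SW corner plus half of each.
latitude -47.08542, longitude -50.51250.

-47.08542, -50.51250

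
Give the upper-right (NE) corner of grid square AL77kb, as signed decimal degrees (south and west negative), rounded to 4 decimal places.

27.0833, -165.0833

Field A=0, L=11: +0·20° lon, +11·10° lat → SW at lon -180°, lat 20°.
Square 7, 7: +7·2° lon, +7·1° lat → SW at lon -166°, lat 27°.
Subsquare k=10, b=1: +10·0.0833333° lon, +1·0.0416667° lat → SW at lon -165.167°, lat 27.0417°.
Cell spans 0.0833333° lon × 0.0416667° lat. NE corner is SW corner plus one full cell.
latitude 27.0833, longitude -165.0833.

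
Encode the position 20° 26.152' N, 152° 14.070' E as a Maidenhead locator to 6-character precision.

QL60ck

Add 180° to longitude and 90° to latitude: 332.2345, 110.4359.
Field: lon ⌊332.2345/20⌋ = 16 → Q; lat ⌊110.4359/10⌋ = 11 → L.
Square: lon ⌊12.2345/2⌋ = 6; lat ⌊0.4359/1⌋ = 0.
Subsquare: lon ⌊0.2345/0.0833333⌋ = 2 → c; lat ⌊0.4359/0.0416667⌋ = 10 → k.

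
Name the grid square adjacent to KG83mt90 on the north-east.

KG83nt01

Longitude extended square 9; +1 → 10, wraps to 0, carry into subsquare.
Longitude subsquare m = 12; +1 → 13 = n.
Latitude extended square 0; +1 → 1.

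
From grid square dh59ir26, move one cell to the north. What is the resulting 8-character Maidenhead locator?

Latitude extended square 6; +1 → 7.
The longitude characters are unchanged.

DH59ir27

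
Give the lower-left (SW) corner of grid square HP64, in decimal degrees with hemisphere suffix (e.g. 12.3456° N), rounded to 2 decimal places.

Field H=7, P=15: +7·20° lon, +15·10° lat → SW at lon -40°, lat 60°.
Square 6, 4: +6·2° lon, +4·1° lat → SW at lon -28°, lat 64°.
latitude 64.00° N, longitude 28.00° W.

64.00° N, 28.00° W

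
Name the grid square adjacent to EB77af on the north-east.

EB77bg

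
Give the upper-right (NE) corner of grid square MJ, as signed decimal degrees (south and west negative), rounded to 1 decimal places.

10.0, 80.0

Field M=12, J=9: +12·20° lon, +9·10° lat → SW at lon 60°, lat 0°.
Cell spans 20° lon × 10° lat. NE corner is SW corner plus one full cell.
latitude 10.0, longitude 80.0.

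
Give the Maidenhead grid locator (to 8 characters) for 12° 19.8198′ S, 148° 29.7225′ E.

QH47fq90

Offset from 180°W / 90°S: lon 328.49537°, lat 77.66967°.
Field (20°×10°, letters A–R): lon ⌊328.49537/20⌋ = 16 → Q; lat ⌊77.66967/10⌋ = 7 → H.
Square (2°×1°, digits 0–9): lon ⌊8.49537/2⌋ = 4; lat ⌊7.66967/1⌋ = 7.
Subsquare (5′×2.5′, letters a–x): lon ⌊0.49537/0.0833333⌋ = 5 → f; lat ⌊0.66967/0.0416667⌋ = 16 → q.
Extended square (30″×15″, digits 0–9): lon ⌊0.07871/0.00833333⌋ = 9; lat ⌊0.00300/0.00416667⌋ = 0.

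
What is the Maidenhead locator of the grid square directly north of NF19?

Latitude square 9; +1 → 10, wraps to 0, carry into field.
Latitude field F = 5; +1 → 6 = G.
The longitude characters are unchanged.

NG10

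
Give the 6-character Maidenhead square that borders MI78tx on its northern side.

MI79ta

Latitude subsquare x = 23; +1 → 24, wraps to 0 = a, carry into square.
Latitude square 8; +1 → 9.
The longitude characters are unchanged.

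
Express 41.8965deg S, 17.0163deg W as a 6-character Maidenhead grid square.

Offset from 180°W / 90°S: lon 162.9837°, lat 48.1035°.
Field: lon ⌊162.9837/20⌋ = 8 → I; lat ⌊48.1035/10⌋ = 4 → E.
Square: lon ⌊2.9837/2⌋ = 1; lat ⌊8.1035/1⌋ = 8.
Subsquare: lon ⌊0.9837/0.0833333⌋ = 11 → l; lat ⌊0.1035/0.0416667⌋ = 2 → c.

IE18lc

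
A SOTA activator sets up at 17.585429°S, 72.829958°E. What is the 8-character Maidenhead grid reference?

MH62jj99

Shift to the Maidenhead origin (180°W, 90°S): lon 252.82996, lat 72.41457.
Field: lon ⌊252.82996/20⌋ = 12 → M; lat ⌊72.41457/10⌋ = 7 → H.
Square: lon ⌊12.82996/2⌋ = 6; lat ⌊2.41457/1⌋ = 2.
Subsquare: lon ⌊0.82996/0.0833333⌋ = 9 → j; lat ⌊0.41457/0.0416667⌋ = 9 → j.
Extended square: lon ⌊0.07996/0.00833333⌋ = 9; lat ⌊0.03957/0.00416667⌋ = 9.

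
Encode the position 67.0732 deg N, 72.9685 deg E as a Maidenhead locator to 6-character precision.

MP67lb

Shift to the Maidenhead origin (180°W, 90°S): lon 252.9685, lat 157.0732.
Field (20°×10°, letters A–R): lon ⌊252.9685/20⌋ = 12 → M; lat ⌊157.0732/10⌋ = 15 → P.
Square (2°×1°, digits 0–9): lon ⌊12.9685/2⌋ = 6; lat ⌊7.0732/1⌋ = 7.
Subsquare (5′×2.5′, letters a–x): lon ⌊0.9685/0.0833333⌋ = 11 → l; lat ⌊0.0732/0.0416667⌋ = 1 → b.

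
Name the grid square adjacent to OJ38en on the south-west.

Longitude subsquare e = 4; −1 → 3 = d.
Latitude subsquare n = 13; −1 → 12 = m.

OJ38dm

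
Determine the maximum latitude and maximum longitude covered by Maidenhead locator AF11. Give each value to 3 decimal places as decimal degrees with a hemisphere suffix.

Field A=0, F=5: +0·20° lon, +5·10° lat → SW at lon -180°, lat -40°.
Square 1, 1: +1·2° lon, +1·1° lat → SW at lon -178°, lat -39°.
Cell spans 2° lon × 1° lat. NE corner is SW corner plus one full cell.
latitude 38.000° S, longitude 176.000° W.

38.000° S, 176.000° W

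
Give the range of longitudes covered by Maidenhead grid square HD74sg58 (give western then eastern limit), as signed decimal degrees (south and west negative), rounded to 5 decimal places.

Field H=7, D=3: +7·20° lon, +3·10° lat → SW at lon -40°, lat -60°.
Square 7, 4: +7·2° lon, +4·1° lat → SW at lon -26°, lat -56°.
Subsquare s=18, g=6: +18·0.0833333° lon, +6·0.0416667° lat → SW at lon -24.5°, lat -55.75°.
Extended square 5, 8: +5·0.00833333° lon, +8·0.00416667° lat → SW at lon -24.4583°, lat -55.7167°.
Cell spans 0.00833333° lon × 0.00416667° lat.
west -24.45833, east -24.45000.

-24.45833, -24.45000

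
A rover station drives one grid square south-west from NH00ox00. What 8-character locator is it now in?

NH00nw99

Longitude extended square 0; −1 → -1, wraps to 9, carry into subsquare.
Longitude subsquare o = 14; −1 → 13 = n.
Latitude extended square 0; −1 → -1, wraps to 9, carry into subsquare.
Latitude subsquare x = 23; −1 → 22 = w.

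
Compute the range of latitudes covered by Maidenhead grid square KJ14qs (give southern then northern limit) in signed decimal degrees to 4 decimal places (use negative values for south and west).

4.7500, 4.7917

Field K=10, J=9: +10·20° lon, +9·10° lat → SW at lon 20°, lat 0°.
Square 1, 4: +1·2° lon, +4·1° lat → SW at lon 22°, lat 4°.
Subsquare q=16, s=18: +16·0.0833333° lon, +18·0.0416667° lat → SW at lon 23.3333°, lat 4.75°.
Cell spans 0.0833333° lon × 0.0416667° lat.
south 4.7500, north 4.7917.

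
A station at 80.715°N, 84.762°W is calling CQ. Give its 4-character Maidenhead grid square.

ER70

Offset from 180°W / 90°S: lon 95.24°, lat 170.72°.
Field: lon ⌊95.24/20⌋ = 4 → E; lat ⌊170.72/10⌋ = 17 → R.
Square: lon ⌊15.24/2⌋ = 7; lat ⌊0.72/1⌋ = 0.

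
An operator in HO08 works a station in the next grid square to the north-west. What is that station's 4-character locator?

Longitude square 0; −1 → -1, wraps to 9, carry into field.
Longitude field H = 7; −1 → 6 = G.
Latitude square 8; +1 → 9.

GO99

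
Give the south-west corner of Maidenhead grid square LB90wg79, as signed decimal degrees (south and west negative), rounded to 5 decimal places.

-79.71250, 59.89167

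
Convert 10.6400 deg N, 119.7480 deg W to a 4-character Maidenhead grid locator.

Add 180° to longitude and 90° to latitude: 60.25, 100.64.
Field (20°×10°, letters A–R): 60.25/20 → 3 → D, 100.64/10 → 10 → K; chars DK.
Square (2°×1°, digits 0–9): 0.25/2 → 0, 0.64/1 → 0; chars 00.

DK00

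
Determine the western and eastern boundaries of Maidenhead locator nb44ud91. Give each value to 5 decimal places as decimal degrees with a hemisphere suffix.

89.74167° E, 89.75000° E

Field N=13, B=1: +13·20° lon, +1·10° lat → SW at lon 80°, lat -80°.
Square 4, 4: +4·2° lon, +4·1° lat → SW at lon 88°, lat -76°.
Subsquare u=20, d=3: +20·0.0833333° lon, +3·0.0416667° lat → SW at lon 89.6667°, lat -75.875°.
Extended square 9, 1: +9·0.00833333° lon, +1·0.00416667° lat → SW at lon 89.7417°, lat -75.8708°.
Cell spans 0.00833333° lon × 0.00416667° lat.
west 89.74167° E, east 89.75000° E.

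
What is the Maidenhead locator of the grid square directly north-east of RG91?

AG02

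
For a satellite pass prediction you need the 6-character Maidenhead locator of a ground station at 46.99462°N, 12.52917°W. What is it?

IN36rx

Add 180° to longitude and 90° to latitude: 167.4708, 136.9946.
Field (20°×10°, letters A–R): lon ⌊167.4708/20⌋ = 8 → I; lat ⌊136.9946/10⌋ = 13 → N.
Square (2°×1°, digits 0–9): lon ⌊7.4708/2⌋ = 3; lat ⌊6.9946/1⌋ = 6.
Subsquare (5′×2.5′, letters a–x): lon ⌊1.4708/0.0833333⌋ = 17 → r; lat ⌊0.9946/0.0416667⌋ = 23 → x.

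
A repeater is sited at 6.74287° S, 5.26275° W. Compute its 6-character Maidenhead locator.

Offset from 180°W / 90°S: lon 174.7372°, lat 83.2571°.
Field: lon ⌊174.7372/20⌋ = 8 → I; lat ⌊83.2571/10⌋ = 8 → I.
Square: lon ⌊14.7372/2⌋ = 7; lat ⌊3.2571/1⌋ = 3.
Subsquare: lon ⌊0.7372/0.0833333⌋ = 8 → i; lat ⌊0.2571/0.0416667⌋ = 6 → g.

II73ig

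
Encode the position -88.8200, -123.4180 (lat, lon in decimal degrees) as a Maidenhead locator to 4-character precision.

Offset from 180°W / 90°S: lon 56.58°, lat 1.18°.
Field (20°×10°, letters A–R): 56.58/20 → 2 → C, 1.18/10 → 0 → A; chars CA.
Square (2°×1°, digits 0–9): 16.58/2 → 8, 1.18/1 → 1; chars 81.

CA81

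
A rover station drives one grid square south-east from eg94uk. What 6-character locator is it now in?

EG94vj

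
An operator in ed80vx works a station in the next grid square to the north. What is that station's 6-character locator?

Latitude subsquare x = 23; +1 → 24, wraps to 0 = a, carry into square.
Latitude square 0; +1 → 1.
The longitude characters are unchanged.

ED81va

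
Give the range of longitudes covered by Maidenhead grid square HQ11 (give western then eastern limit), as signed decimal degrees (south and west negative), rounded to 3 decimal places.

-38.000, -36.000

Field H=7, Q=16: +7·20° lon, +16·10° lat → SW at lon -40°, lat 70°.
Square 1, 1: +1·2° lon, +1·1° lat → SW at lon -38°, lat 71°.
Cell spans 2° lon × 1° lat.
west -38.000, east -36.000.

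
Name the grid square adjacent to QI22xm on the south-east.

QI32al

Longitude subsquare x = 23; +1 → 24, wraps to 0 = a, carry into square.
Longitude square 2; +1 → 3.
Latitude subsquare m = 12; −1 → 11 = l.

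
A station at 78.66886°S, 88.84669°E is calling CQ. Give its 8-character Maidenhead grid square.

NB41kh19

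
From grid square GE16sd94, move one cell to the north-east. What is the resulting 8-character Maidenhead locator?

Longitude extended square 9; +1 → 10, wraps to 0, carry into subsquare.
Longitude subsquare s = 18; +1 → 19 = t.
Latitude extended square 4; +1 → 5.

GE16td05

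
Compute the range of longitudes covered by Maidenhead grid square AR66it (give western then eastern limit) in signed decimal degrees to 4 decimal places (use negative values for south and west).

Field A=0, R=17: +0·20° lon, +17·10° lat → SW at lon -180°, lat 80°.
Square 6, 6: +6·2° lon, +6·1° lat → SW at lon -168°, lat 86°.
Subsquare i=8, t=19: +8·0.0833333° lon, +19·0.0416667° lat → SW at lon -167.333°, lat 86.7917°.
Cell spans 0.0833333° lon × 0.0416667° lat.
west -167.3333, east -167.2500.

-167.3333, -167.2500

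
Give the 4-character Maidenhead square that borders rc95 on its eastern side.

Longitude square 9; +1 → 10, wraps to 0, carry into field.
Longitude field R = 17; +1 → 18, wraps to 0 = A, wrapping around the antimeridian.
The latitude characters are unchanged.

AC05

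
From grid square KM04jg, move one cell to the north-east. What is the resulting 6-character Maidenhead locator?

Longitude subsquare j = 9; +1 → 10 = k.
Latitude subsquare g = 6; +1 → 7 = h.

KM04kh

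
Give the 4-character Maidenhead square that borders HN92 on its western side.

Longitude square 9; −1 → 8.
The latitude characters are unchanged.

HN82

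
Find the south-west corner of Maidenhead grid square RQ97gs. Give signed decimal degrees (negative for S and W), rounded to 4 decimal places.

Field R=17, Q=16: +17·20° lon, +16·10° lat → SW at lon 160°, lat 70°.
Square 9, 7: +9·2° lon, +7·1° lat → SW at lon 178°, lat 77°.
Subsquare g=6, s=18: +6·0.0833333° lon, +18·0.0416667° lat → SW at lon 178.5°, lat 77.75°.
latitude 77.7500, longitude 178.5000.

77.7500, 178.5000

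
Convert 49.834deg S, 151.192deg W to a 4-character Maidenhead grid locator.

Shift to the Maidenhead origin (180°W, 90°S): lon 28.81, lat 40.17.
Field: 28.81/20 → 1 → B, 40.17/10 → 4 → E; chars BE.
Square: 8.81/2 → 4, 0.17/1 → 0; chars 40.

BE40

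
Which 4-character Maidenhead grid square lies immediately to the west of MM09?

LM99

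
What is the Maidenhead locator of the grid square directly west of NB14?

NB04

Longitude square 1; −1 → 0.
The latitude characters are unchanged.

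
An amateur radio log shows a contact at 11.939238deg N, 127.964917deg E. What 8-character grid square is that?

PK31xw55

Shift to the Maidenhead origin (180°W, 90°S): lon 307.96492, lat 101.93924.
Field: 307.96492/20 → 15 → P, 101.93924/10 → 10 → K; chars PK.
Square: 7.96492/2 → 3, 1.93924/1 → 1; chars 31.
Subsquare: 1.96492/0.0833333 → 23 → x, 0.93924/0.0416667 → 22 → w; chars xw.
Extended square: 0.04825/0.00833333 → 5, 0.02257/0.00416667 → 5; chars 55.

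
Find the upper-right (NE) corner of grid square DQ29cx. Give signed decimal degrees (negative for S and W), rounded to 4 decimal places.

Field D=3, Q=16: +3·20° lon, +16·10° lat → SW at lon -120°, lat 70°.
Square 2, 9: +2·2° lon, +9·1° lat → SW at lon -116°, lat 79°.
Subsquare c=2, x=23: +2·0.0833333° lon, +23·0.0416667° lat → SW at lon -115.833°, lat 79.9583°.
Cell spans 0.0833333° lon × 0.0416667° lat. NE corner is SW corner plus one full cell.
latitude 80.0000, longitude -115.7500.

80.0000, -115.7500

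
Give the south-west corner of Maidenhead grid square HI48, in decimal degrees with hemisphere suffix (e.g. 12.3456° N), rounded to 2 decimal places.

2.00° S, 32.00° W

Field H=7, I=8: +7·20° lon, +8·10° lat → SW at lon -40°, lat -10°.
Square 4, 8: +4·2° lon, +8·1° lat → SW at lon -32°, lat -2°.
latitude 2.00° S, longitude 32.00° W.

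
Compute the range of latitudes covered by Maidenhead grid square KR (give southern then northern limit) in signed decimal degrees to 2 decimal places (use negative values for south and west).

Field K=10, R=17: +10·20° lon, +17·10° lat → SW at lon 20°, lat 80°.
Cell spans 20° lon × 10° lat.
south 80.00, north 90.00.

80.00, 90.00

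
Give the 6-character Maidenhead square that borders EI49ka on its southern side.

EI48kx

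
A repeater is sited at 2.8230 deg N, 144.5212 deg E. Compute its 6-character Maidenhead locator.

QJ22gt

Offset from 180°W / 90°S: lon 324.5212°, lat 92.8230°.
Field (20°×10°, letters A–R): lon ⌊324.5212/20⌋ = 16 → Q; lat ⌊92.8230/10⌋ = 9 → J.
Square (2°×1°, digits 0–9): lon ⌊4.5212/2⌋ = 2; lat ⌊2.8230/1⌋ = 2.
Subsquare (5′×2.5′, letters a–x): lon ⌊0.5212/0.0833333⌋ = 6 → g; lat ⌊0.8230/0.0416667⌋ = 19 → t.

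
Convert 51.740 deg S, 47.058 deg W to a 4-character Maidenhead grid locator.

Offset from 180°W / 90°S: lon 132.94°, lat 38.26°.
Field (20°×10°, letters A–R): lon ⌊132.94/20⌋ = 6 → G; lat ⌊38.26/10⌋ = 3 → D.
Square (2°×1°, digits 0–9): lon ⌊12.94/2⌋ = 6; lat ⌊8.26/1⌋ = 8.

GD68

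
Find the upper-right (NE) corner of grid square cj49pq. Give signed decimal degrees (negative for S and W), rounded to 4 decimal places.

Field C=2, J=9: +2·20° lon, +9·10° lat → SW at lon -140°, lat 0°.
Square 4, 9: +4·2° lon, +9·1° lat → SW at lon -132°, lat 9°.
Subsquare p=15, q=16: +15·0.0833333° lon, +16·0.0416667° lat → SW at lon -130.75°, lat 9.66667°.
Cell spans 0.0833333° lon × 0.0416667° lat. NE corner is SW corner plus one full cell.
latitude 9.7083, longitude -130.6667.

9.7083, -130.6667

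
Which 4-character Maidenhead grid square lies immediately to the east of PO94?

QO04

Longitude square 9; +1 → 10, wraps to 0, carry into field.
Longitude field P = 15; +1 → 16 = Q.
The latitude characters are unchanged.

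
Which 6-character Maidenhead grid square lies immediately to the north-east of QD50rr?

Longitude subsquare r = 17; +1 → 18 = s.
Latitude subsquare r = 17; +1 → 18 = s.

QD50ss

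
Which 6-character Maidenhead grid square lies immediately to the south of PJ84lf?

Latitude subsquare f = 5; −1 → 4 = e.
The longitude characters are unchanged.

PJ84le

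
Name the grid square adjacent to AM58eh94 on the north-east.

AM58fh05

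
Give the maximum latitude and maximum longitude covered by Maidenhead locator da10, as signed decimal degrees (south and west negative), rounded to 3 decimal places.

-89.000, -116.000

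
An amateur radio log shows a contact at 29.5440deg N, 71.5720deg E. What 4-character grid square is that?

ML59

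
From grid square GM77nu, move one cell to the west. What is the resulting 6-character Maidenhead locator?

GM77mu

Longitude subsquare n = 13; −1 → 12 = m.
The latitude characters are unchanged.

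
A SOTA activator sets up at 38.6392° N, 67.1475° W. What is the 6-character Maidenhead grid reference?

Add 180° to longitude and 90° to latitude: 112.8525, 128.6392.
Field: 112.8525/20 → 5 → F, 128.6392/10 → 12 → M; chars FM.
Square: 12.8525/2 → 6, 8.6392/1 → 8; chars 68.
Subsquare: 0.8525/0.0833333 → 10 → k, 0.6392/0.0416667 → 15 → p; chars kp.

FM68kp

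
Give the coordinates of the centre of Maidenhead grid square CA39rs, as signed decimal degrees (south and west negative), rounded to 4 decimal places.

Field C=2, A=0: +2·20° lon, +0·10° lat → SW at lon -140°, lat -90°.
Square 3, 9: +3·2° lon, +9·1° lat → SW at lon -134°, lat -81°.
Subsquare r=17, s=18: +17·0.0833333° lon, +18·0.0416667° lat → SW at lon -132.583°, lat -80.25°.
Cell spans 0.0833333° lon × 0.0416667° lat. Centre is SW corner plus half of each.
latitude -80.2292, longitude -132.5417.

-80.2292, -132.5417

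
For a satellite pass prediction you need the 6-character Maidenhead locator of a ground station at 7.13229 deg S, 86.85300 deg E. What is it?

NI32ku

Shift to the Maidenhead origin (180°W, 90°S): lon 266.8530, lat 82.8677.
Field: 266.8530/20 → 13 → N, 82.8677/10 → 8 → I; chars NI.
Square: 6.8530/2 → 3, 2.8677/1 → 2; chars 32.
Subsquare: 0.8530/0.0833333 → 10 → k, 0.8677/0.0416667 → 20 → u; chars ku.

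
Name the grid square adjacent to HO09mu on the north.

HO09mv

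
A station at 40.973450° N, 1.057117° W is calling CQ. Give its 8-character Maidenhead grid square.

IN90lx33

Offset from 180°W / 90°S: lon 178.94288°, lat 130.97345°.
Field: 178.94288/20 → 8 → I, 130.97345/10 → 13 → N; chars IN.
Square: 18.94288/2 → 9, 0.97345/1 → 0; chars 90.
Subsquare: 0.94288/0.0833333 → 11 → l, 0.97345/0.0416667 → 23 → x; chars lx.
Extended square: 0.02622/0.00833333 → 3, 0.01512/0.00416667 → 3; chars 33.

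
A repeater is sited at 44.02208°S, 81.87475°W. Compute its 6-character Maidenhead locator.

EE95bx

Add 180° to longitude and 90° to latitude: 98.1252, 45.9779.
Field (20°×10°, letters A–R): lon ⌊98.1252/20⌋ = 4 → E; lat ⌊45.9779/10⌋ = 4 → E.
Square (2°×1°, digits 0–9): lon ⌊18.1252/2⌋ = 9; lat ⌊5.9779/1⌋ = 5.
Subsquare (5′×2.5′, letters a–x): lon ⌊0.1252/0.0833333⌋ = 1 → b; lat ⌊0.9779/0.0416667⌋ = 23 → x.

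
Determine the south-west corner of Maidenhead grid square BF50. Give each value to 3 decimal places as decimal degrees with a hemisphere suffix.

40.000° S, 150.000° W

Field B=1, F=5: +1·20° lon, +5·10° lat → SW at lon -160°, lat -40°.
Square 5, 0: +5·2° lon, +0·1° lat → SW at lon -150°, lat -40°.
latitude 40.000° S, longitude 150.000° W.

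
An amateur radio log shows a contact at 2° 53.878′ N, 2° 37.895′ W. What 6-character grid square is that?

IJ82qv

Offset from 180°W / 90°S: lon 177.3684°, lat 92.8980°.
Field: lon ⌊177.3684/20⌋ = 8 → I; lat ⌊92.8980/10⌋ = 9 → J.
Square: lon ⌊17.3684/2⌋ = 8; lat ⌊2.8980/1⌋ = 2.
Subsquare: lon ⌊1.3684/0.0833333⌋ = 16 → q; lat ⌊0.8980/0.0416667⌋ = 21 → v.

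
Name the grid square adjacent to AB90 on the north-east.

BB01

Longitude square 9; +1 → 10, wraps to 0, carry into field.
Longitude field A = 0; +1 → 1 = B.
Latitude square 0; +1 → 1.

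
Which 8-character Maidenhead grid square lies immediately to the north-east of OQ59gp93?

OQ59hp04

Longitude extended square 9; +1 → 10, wraps to 0, carry into subsquare.
Longitude subsquare g = 6; +1 → 7 = h.
Latitude extended square 3; +1 → 4.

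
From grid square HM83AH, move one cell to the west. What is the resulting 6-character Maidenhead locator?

HM73xh

Longitude subsquare a = 0; −1 → -1, wraps to 23 = x, carry into square.
Longitude square 8; −1 → 7.
The latitude characters are unchanged.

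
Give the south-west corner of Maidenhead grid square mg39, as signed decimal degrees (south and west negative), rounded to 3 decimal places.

-21.000, 66.000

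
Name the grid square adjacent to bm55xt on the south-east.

BM65as

Longitude subsquare x = 23; +1 → 24, wraps to 0 = a, carry into square.
Longitude square 5; +1 → 6.
Latitude subsquare t = 19; −1 → 18 = s.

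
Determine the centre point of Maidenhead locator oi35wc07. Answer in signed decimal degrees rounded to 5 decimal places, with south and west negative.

Field O=14, I=8: +14·20° lon, +8·10° lat → SW at lon 100°, lat -10°.
Square 3, 5: +3·2° lon, +5·1° lat → SW at lon 106°, lat -5°.
Subsquare w=22, c=2: +22·0.0833333° lon, +2·0.0416667° lat → SW at lon 107.833°, lat -4.91667°.
Extended square 0, 7: +0·0.00833333° lon, +7·0.00416667° lat → SW at lon 107.833°, lat -4.8875°.
Cell spans 0.00833333° lon × 0.00416667° lat. Centre is SW corner plus half of each.
latitude -4.88542, longitude 107.83750.

-4.88542, 107.83750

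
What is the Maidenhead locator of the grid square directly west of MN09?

LN99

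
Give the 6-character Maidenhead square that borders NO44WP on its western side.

Longitude subsquare w = 22; −1 → 21 = v.
The latitude characters are unchanged.

NO44vp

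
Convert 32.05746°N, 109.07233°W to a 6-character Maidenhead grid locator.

DM52lb

Offset from 180°W / 90°S: lon 70.9277°, lat 122.0575°.
Field: 70.9277/20 → 3 → D, 122.0575/10 → 12 → M; chars DM.
Square: 10.9277/2 → 5, 2.0575/1 → 2; chars 52.
Subsquare: 0.9277/0.0833333 → 11 → l, 0.0575/0.0416667 → 1 → b; chars lb.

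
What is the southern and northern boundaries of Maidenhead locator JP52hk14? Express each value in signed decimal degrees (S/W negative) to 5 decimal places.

62.43333, 62.43750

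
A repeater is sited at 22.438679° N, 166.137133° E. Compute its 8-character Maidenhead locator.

RL32bk65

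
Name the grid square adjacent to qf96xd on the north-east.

RF06ae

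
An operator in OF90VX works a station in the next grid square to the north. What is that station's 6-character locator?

OF91va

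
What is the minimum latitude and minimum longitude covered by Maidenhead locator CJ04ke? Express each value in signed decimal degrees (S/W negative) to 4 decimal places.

Field C=2, J=9: +2·20° lon, +9·10° lat → SW at lon -140°, lat 0°.
Square 0, 4: +0·2° lon, +4·1° lat → SW at lon -140°, lat 4°.
Subsquare k=10, e=4: +10·0.0833333° lon, +4·0.0416667° lat → SW at lon -139.167°, lat 4.16667°.
latitude 4.1667, longitude -139.1667.

4.1667, -139.1667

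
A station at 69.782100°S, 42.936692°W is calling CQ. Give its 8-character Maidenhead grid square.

Offset from 180°W / 90°S: lon 137.06331°, lat 20.21790°.
Field: 137.06331/20 → 6 → G, 20.21790/10 → 2 → C; chars GC.
Square: 17.06331/2 → 8, 0.21790/1 → 0; chars 80.
Subsquare: 1.06331/0.0833333 → 12 → m, 0.21790/0.0416667 → 5 → f; chars mf.
Extended square: 0.06331/0.00833333 → 7, 0.00957/0.00416667 → 2; chars 72.

GC80mf72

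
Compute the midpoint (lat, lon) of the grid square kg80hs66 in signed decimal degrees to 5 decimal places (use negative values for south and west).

-29.22292, 36.63750

Field K=10, G=6: +10·20° lon, +6·10° lat → SW at lon 20°, lat -30°.
Square 8, 0: +8·2° lon, +0·1° lat → SW at lon 36°, lat -30°.
Subsquare h=7, s=18: +7·0.0833333° lon, +18·0.0416667° lat → SW at lon 36.5833°, lat -29.25°.
Extended square 6, 6: +6·0.00833333° lon, +6·0.00416667° lat → SW at lon 36.6333°, lat -29.225°.
Cell spans 0.00833333° lon × 0.00416667° lat. Centre is SW corner plus half of each.
latitude -29.22292, longitude 36.63750.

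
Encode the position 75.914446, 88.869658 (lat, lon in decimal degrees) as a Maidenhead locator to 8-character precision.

NQ45kv49

Shift to the Maidenhead origin (180°W, 90°S): lon 268.86966, lat 165.91445.
Field (20°×10°, letters A–R): 268.86966/20 → 13 → N, 165.91445/10 → 16 → Q; chars NQ.
Square (2°×1°, digits 0–9): 8.86966/2 → 4, 5.91445/1 → 5; chars 45.
Subsquare (5′×2.5′, letters a–x): 0.86966/0.0833333 → 10 → k, 0.91445/0.0416667 → 21 → v; chars kv.
Extended square (30″×15″, digits 0–9): 0.03632/0.00833333 → 4, 0.03945/0.00416667 → 9; chars 49.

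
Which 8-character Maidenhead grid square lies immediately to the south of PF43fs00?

PF43fr09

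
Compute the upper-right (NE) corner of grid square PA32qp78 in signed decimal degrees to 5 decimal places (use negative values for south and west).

-87.33750, 127.40000

Field P=15, A=0: +15·20° lon, +0·10° lat → SW at lon 120°, lat -90°.
Square 3, 2: +3·2° lon, +2·1° lat → SW at lon 126°, lat -88°.
Subsquare q=16, p=15: +16·0.0833333° lon, +15·0.0416667° lat → SW at lon 127.333°, lat -87.375°.
Extended square 7, 8: +7·0.00833333° lon, +8·0.00416667° lat → SW at lon 127.392°, lat -87.3417°.
Cell spans 0.00833333° lon × 0.00416667° lat. NE corner is SW corner plus one full cell.
latitude -87.33750, longitude 127.40000.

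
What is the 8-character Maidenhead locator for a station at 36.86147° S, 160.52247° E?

Add 180° to longitude and 90° to latitude: 340.52247, 53.13853.
Field: lon ⌊340.52247/20⌋ = 17 → R; lat ⌊53.13853/10⌋ = 5 → F.
Square: lon ⌊0.52247/2⌋ = 0; lat ⌊3.13853/1⌋ = 3.
Subsquare: lon ⌊0.52247/0.0833333⌋ = 6 → g; lat ⌊0.13853/0.0416667⌋ = 3 → d.
Extended square: lon ⌊0.02247/0.00833333⌋ = 2; lat ⌊0.01353/0.00416667⌋ = 3.

RF03gd23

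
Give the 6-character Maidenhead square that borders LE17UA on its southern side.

LE16ux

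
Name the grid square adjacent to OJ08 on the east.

OJ18

Longitude square 0; +1 → 1.
The latitude characters are unchanged.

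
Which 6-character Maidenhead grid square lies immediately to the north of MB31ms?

Latitude subsquare s = 18; +1 → 19 = t.
The longitude characters are unchanged.

MB31mt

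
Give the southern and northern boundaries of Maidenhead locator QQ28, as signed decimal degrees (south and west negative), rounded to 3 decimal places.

78.000, 79.000

Field Q=16, Q=16: +16·20° lon, +16·10° lat → SW at lon 140°, lat 70°.
Square 2, 8: +2·2° lon, +8·1° lat → SW at lon 144°, lat 78°.
Cell spans 2° lon × 1° lat.
south 78.000, north 79.000.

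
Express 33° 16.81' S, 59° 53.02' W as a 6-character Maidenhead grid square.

Shift to the Maidenhead origin (180°W, 90°S): lon 120.1163, lat 56.7198.
Field: lon ⌊120.1163/20⌋ = 6 → G; lat ⌊56.7198/10⌋ = 5 → F.
Square: lon ⌊0.1163/2⌋ = 0; lat ⌊6.7198/1⌋ = 6.
Subsquare: lon ⌊0.1163/0.0833333⌋ = 1 → b; lat ⌊0.7198/0.0416667⌋ = 17 → r.

GF06br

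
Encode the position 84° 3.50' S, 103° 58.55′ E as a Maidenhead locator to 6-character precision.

Add 180° to longitude and 90° to latitude: 283.9758, 5.9417.
Field: 283.9758/20 → 14 → O, 5.9417/10 → 0 → A; chars OA.
Square: 3.9758/2 → 1, 5.9417/1 → 5; chars 15.
Subsquare: 1.9758/0.0833333 → 23 → x, 0.9417/0.0416667 → 22 → w; chars xw.

OA15xw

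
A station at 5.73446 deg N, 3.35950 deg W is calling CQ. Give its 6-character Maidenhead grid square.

IJ85hr

Offset from 180°W / 90°S: lon 176.6405°, lat 95.7345°.
Field: lon ⌊176.6405/20⌋ = 8 → I; lat ⌊95.7345/10⌋ = 9 → J.
Square: lon ⌊16.6405/2⌋ = 8; lat ⌊5.7345/1⌋ = 5.
Subsquare: lon ⌊0.6405/0.0833333⌋ = 7 → h; lat ⌊0.7345/0.0416667⌋ = 17 → r.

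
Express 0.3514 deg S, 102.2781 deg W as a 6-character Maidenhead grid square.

DI89up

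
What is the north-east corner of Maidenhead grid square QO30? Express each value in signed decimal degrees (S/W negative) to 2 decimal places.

51.00, 148.00

Field Q=16, O=14: +16·20° lon, +14·10° lat → SW at lon 140°, lat 50°.
Square 3, 0: +3·2° lon, +0·1° lat → SW at lon 146°, lat 50°.
Cell spans 2° lon × 1° lat. NE corner is SW corner plus one full cell.
latitude 51.00, longitude 148.00.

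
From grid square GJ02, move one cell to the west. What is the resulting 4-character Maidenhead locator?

FJ92

Longitude square 0; −1 → -1, wraps to 9, carry into field.
Longitude field G = 6; −1 → 5 = F.
The latitude characters are unchanged.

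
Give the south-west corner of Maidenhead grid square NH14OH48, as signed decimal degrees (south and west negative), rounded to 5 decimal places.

-15.67500, 83.20000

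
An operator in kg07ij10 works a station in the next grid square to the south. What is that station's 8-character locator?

Latitude extended square 0; −1 → -1, wraps to 9, carry into subsquare.
Latitude subsquare j = 9; −1 → 8 = i.
The longitude characters are unchanged.

KG07ii19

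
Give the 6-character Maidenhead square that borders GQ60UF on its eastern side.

GQ60vf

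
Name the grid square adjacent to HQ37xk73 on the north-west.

Longitude extended square 7; −1 → 6.
Latitude extended square 3; +1 → 4.

HQ37xk64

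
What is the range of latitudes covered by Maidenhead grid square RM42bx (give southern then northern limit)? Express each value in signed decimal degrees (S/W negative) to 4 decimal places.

Field R=17, M=12: +17·20° lon, +12·10° lat → SW at lon 160°, lat 30°.
Square 4, 2: +4·2° lon, +2·1° lat → SW at lon 168°, lat 32°.
Subsquare b=1, x=23: +1·0.0833333° lon, +23·0.0416667° lat → SW at lon 168.083°, lat 32.9583°.
Cell spans 0.0833333° lon × 0.0416667° lat.
south 32.9583, north 33.0000.

32.9583, 33.0000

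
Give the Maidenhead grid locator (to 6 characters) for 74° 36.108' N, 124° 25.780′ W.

CQ74so

Shift to the Maidenhead origin (180°W, 90°S): lon 55.5703, lat 164.6018.
Field (20°×10°, letters A–R): 55.5703/20 → 2 → C, 164.6018/10 → 16 → Q; chars CQ.
Square (2°×1°, digits 0–9): 15.5703/2 → 7, 4.6018/1 → 4; chars 74.
Subsquare (5′×2.5′, letters a–x): 1.5703/0.0833333 → 18 → s, 0.6018/0.0416667 → 14 → o; chars so.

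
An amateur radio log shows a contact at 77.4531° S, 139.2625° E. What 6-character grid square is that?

PB92pn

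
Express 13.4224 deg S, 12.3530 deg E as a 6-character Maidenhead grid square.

Add 180° to longitude and 90° to latitude: 192.3530, 76.5776.
Field (20°×10°, letters A–R): lon ⌊192.3530/20⌋ = 9 → J; lat ⌊76.5776/10⌋ = 7 → H.
Square (2°×1°, digits 0–9): lon ⌊12.3530/2⌋ = 6; lat ⌊6.5776/1⌋ = 6.
Subsquare (5′×2.5′, letters a–x): lon ⌊0.3530/0.0833333⌋ = 4 → e; lat ⌊0.5776/0.0416667⌋ = 13 → n.

JH66en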